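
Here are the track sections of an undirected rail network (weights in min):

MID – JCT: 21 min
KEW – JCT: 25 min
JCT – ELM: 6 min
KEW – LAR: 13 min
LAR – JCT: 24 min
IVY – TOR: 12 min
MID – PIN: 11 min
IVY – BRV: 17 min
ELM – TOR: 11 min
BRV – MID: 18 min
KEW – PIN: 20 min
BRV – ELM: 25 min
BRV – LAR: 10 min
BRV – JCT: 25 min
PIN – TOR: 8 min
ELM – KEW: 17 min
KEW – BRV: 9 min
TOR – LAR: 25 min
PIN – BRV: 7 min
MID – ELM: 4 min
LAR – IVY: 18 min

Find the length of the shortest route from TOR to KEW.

24 min

Enumerating some paths:
TOR → PIN → BRV → KEW: 8+7+9 = 24
TOR → PIN → KEW: 8+20 = 28
TOR → ELM → KEW: 11+17 = 28
The minimum is 24 min via TOR → PIN → BRV → KEW.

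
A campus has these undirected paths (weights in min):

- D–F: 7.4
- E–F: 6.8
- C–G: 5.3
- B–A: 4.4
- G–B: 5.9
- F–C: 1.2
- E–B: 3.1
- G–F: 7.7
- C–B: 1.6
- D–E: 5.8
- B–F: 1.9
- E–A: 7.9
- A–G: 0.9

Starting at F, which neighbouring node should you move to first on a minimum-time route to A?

Compare a few routes:
F → C → B → A: 1.2+1.6+4.4 = 7.2
F → B → A: 1.9+4.4 = 6.3
Cheapest is F → B → A at 6.3 min.
So from F the first move is to B.

B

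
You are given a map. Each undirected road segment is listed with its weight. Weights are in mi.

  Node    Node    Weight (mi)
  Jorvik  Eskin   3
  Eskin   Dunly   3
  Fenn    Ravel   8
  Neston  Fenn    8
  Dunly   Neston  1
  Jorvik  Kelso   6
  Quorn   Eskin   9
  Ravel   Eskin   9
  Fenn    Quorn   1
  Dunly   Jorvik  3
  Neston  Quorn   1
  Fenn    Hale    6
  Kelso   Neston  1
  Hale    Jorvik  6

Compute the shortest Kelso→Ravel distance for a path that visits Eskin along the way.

14 mi

Shortest Kelso→Eskin: Kelso → Neston → Dunly → Eskin = 5
Shortest Eskin→Ravel: Eskin → Ravel = 9
Total via Eskin: 5 + 9 = 14 mi.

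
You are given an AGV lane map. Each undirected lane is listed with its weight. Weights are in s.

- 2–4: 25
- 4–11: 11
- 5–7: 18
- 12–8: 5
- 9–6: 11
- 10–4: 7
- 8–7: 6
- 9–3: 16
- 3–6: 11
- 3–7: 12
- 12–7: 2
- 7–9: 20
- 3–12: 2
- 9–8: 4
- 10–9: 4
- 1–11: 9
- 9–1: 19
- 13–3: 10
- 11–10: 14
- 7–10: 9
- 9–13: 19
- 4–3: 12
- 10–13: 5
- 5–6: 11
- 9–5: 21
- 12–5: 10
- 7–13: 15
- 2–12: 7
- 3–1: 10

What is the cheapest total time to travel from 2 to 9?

Running Dijkstra from 2:
2: 0
12: 7  (via 2)
3: 9  (via 12)
7: 9  (via 12)
8: 12  (via 12)
9: 16  (via 8)
Shortest route: 2–12–8–9 = 16 s.

16 s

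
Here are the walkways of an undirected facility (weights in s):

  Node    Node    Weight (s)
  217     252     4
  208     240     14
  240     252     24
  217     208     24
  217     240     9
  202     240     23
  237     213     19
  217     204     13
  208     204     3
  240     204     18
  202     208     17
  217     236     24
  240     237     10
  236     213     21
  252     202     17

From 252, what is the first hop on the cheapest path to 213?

217

Candidate routes:
252–217–236–213: 4+24+21 = 49
252–217–240–237–213: 4+9+10+19 = 42
252–240–237–213: 24+10+19 = 53
Cheapest is 252–217–240–237–213 at 42 s.
So from 252 the first move is to 217.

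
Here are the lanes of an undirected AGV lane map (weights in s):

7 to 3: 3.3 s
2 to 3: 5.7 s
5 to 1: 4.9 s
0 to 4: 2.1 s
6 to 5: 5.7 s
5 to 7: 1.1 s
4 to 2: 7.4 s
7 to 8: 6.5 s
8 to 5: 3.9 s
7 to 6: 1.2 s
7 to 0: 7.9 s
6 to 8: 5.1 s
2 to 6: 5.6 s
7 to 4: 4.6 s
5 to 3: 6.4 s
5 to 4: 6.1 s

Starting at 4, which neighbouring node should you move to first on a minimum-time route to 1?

Enumerating some paths:
4 - 5 - 1: 6.1+4.9 = 11
4 - 7 - 5 - 1: 4.6+1.1+4.9 = 10.6
Cheapest is 4 - 7 - 5 - 1 at 10.6 s.
So from 4 the first move is to 7.

7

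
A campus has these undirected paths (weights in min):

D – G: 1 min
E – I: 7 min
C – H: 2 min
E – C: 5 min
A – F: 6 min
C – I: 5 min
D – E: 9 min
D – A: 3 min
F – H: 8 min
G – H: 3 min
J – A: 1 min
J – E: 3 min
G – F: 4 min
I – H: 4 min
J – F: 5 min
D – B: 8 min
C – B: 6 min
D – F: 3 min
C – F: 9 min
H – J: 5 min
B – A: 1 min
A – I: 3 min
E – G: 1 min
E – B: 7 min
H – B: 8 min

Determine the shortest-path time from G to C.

5 min

Settle nodes by increasing distance from G:
G: 0
D: 1  (via G)
E: 1  (via G)
H: 3  (via G)
A: 4  (via D)
F: 4  (via G)
J: 4  (via E)
B: 5  (via A)
C: 5  (via H)
Shortest route: G → H → C = 5 min.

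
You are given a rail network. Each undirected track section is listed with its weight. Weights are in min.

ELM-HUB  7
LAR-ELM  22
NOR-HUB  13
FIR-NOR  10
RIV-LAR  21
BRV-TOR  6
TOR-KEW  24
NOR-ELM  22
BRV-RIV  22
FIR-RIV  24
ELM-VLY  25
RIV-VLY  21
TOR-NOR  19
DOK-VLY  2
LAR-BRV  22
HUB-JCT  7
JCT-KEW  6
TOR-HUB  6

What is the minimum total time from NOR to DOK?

Shortest distances from NOR:
NOR: 0
FIR: 10  (via NOR)
HUB: 13  (via NOR)
TOR: 19  (via NOR)
JCT: 20  (via HUB)
ELM: 20  (via HUB)
BRV: 25  (via TOR)
KEW: 26  (via JCT)
RIV: 34  (via FIR)
LAR: 42  (via ELM)
VLY: 45  (via ELM)
DOK: 47  (via VLY)
Shortest route: NOR–HUB–ELM–VLY–DOK = 47 min.

47 min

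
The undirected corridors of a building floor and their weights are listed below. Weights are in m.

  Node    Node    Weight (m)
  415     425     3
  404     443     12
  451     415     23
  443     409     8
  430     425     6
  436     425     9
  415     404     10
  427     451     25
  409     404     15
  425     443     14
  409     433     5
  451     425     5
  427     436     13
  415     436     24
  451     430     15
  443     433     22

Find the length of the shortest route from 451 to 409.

Compare a few routes:
451 → 425 → 415 → 404 → 409: 5+3+10+15 = 33
451 → 425 → 443 → 409: 5+14+8 = 27
451 → 425 → 415 → 404 → 443 → 409: 5+3+10+12+8 = 38
The minimum is 27 m via 451 → 425 → 443 → 409.

27 m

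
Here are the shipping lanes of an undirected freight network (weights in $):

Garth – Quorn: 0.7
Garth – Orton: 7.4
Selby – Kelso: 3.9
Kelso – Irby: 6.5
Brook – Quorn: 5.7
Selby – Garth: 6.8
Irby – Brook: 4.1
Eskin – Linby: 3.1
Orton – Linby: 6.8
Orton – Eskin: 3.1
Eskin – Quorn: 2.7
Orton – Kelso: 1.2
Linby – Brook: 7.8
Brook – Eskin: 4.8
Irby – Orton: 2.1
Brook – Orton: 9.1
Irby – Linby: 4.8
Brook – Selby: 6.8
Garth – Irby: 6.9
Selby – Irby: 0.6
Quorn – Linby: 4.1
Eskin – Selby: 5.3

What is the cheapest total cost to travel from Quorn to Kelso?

Candidate routes:
Quorn–Garth–Irby–Orton–Kelso: 0.7+6.9+2.1+1.2 = 10.9
Quorn–Garth–Orton–Kelso: 0.7+7.4+1.2 = 9.3
Quorn–Eskin–Orton–Kelso: 2.7+3.1+1.2 = 7
The minimum is $7 via Quorn–Eskin–Orton–Kelso.

$7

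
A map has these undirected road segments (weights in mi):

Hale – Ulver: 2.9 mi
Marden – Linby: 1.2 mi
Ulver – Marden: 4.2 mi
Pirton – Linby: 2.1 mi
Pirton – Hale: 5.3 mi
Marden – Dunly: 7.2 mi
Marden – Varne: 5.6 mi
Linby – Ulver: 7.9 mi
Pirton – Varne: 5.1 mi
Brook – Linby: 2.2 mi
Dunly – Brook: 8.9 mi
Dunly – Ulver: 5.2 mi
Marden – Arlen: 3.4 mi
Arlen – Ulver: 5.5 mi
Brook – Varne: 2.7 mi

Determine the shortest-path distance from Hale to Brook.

Compare a few routes:
Hale → Pirton → Linby → Brook: 5.3+2.1+2.2 = 9.6
Hale → Ulver → Marden → Linby → Brook: 2.9+4.2+1.2+2.2 = 10.5
Cheapest is Hale → Pirton → Linby → Brook at 9.6 mi.

9.6 mi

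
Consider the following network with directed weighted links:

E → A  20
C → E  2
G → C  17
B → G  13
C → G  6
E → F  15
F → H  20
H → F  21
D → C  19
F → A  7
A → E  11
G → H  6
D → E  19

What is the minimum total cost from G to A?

34

Enumerating some paths:
G–H–F–A: 6+21+7 = 34
G–C–E–A: 17+2+20 = 39
The minimum is 34 via G–H–F–A.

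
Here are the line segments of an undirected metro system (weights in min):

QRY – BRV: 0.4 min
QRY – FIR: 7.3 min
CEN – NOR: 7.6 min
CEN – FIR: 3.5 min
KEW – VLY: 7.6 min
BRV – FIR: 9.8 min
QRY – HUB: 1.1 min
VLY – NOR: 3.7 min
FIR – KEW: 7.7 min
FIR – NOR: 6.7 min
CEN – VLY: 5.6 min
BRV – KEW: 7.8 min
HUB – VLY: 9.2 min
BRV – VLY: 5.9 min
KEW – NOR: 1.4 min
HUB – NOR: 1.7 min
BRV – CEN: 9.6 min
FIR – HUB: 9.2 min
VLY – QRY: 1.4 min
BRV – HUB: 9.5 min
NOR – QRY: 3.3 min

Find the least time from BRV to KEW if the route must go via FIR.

Best BRV to FIR: BRV–QRY–FIR costing 7.7
Best FIR to KEW: FIR–KEW costing 7.7
Total via FIR: 7.7 + 7.7 = 15.4 min.

15.4 min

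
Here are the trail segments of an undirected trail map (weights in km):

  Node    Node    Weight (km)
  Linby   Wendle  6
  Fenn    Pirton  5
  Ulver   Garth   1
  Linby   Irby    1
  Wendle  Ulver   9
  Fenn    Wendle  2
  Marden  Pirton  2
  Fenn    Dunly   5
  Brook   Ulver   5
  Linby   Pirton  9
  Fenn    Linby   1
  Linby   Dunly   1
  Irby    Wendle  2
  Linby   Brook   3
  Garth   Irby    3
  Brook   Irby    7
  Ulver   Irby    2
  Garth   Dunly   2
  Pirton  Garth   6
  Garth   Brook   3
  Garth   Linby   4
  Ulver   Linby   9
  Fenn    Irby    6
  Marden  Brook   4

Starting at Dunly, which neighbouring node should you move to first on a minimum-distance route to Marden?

Linby

Enumerating some paths:
Dunly → Linby → Fenn → Pirton → Marden: 1+1+5+2 = 9
Dunly → Garth → Pirton → Marden: 2+6+2 = 10
Dunly → Garth → Brook → Marden: 2+3+4 = 9
Dunly → Linby → Brook → Marden: 1+3+4 = 8
The minimum is 8 km via Dunly → Linby → Brook → Marden.
So from Dunly the first move is to Linby.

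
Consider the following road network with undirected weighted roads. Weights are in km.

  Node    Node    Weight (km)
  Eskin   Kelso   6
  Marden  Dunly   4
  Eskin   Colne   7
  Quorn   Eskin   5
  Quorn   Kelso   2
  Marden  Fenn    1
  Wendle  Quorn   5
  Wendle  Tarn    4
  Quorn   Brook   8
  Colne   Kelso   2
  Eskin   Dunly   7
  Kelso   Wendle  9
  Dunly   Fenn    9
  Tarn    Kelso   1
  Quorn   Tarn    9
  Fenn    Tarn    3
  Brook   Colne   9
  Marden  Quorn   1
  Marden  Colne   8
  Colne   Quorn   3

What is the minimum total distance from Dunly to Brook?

Compare a few routes:
Dunly–Marden–Quorn–Kelso–Colne–Brook: 4+1+2+2+9 = 18
Dunly–Marden–Quorn–Brook: 4+1+8 = 13
Dunly–Marden–Quorn–Colne–Brook: 4+1+3+9 = 17
The minimum is 13 km via Dunly–Marden–Quorn–Brook.

13 km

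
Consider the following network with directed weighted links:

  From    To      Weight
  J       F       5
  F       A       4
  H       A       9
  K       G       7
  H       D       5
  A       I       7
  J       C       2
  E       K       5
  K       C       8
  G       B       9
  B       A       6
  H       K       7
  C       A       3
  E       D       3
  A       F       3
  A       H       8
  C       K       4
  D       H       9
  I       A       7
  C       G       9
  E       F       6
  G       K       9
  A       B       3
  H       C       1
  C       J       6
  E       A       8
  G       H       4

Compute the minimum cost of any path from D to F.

Candidate routes:
D → H → A → F: 9+9+3 = 21
D → H → C → A → F: 9+1+3+3 = 16
D → H → K → C → A → F: 9+7+8+3+3 = 30
D → H → C → J → F: 9+1+6+5 = 21
Cheapest is D → H → C → A → F at 16.

16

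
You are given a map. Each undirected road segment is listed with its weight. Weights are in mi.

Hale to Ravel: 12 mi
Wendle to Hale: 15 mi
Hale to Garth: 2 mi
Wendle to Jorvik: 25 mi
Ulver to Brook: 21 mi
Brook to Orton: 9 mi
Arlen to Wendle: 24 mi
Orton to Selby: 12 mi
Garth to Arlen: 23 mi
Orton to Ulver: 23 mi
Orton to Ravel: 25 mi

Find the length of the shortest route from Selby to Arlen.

Shortest distances from Selby:
Selby: 0
Orton: 12  (via Selby)
Brook: 21  (via Orton)
Ulver: 35  (via Orton)
Ravel: 37  (via Orton)
Hale: 49  (via Ravel)
Garth: 51  (via Hale)
Wendle: 64  (via Hale)
Arlen: 74  (via Garth)
Shortest route: Selby–Orton–Ravel–Hale–Garth–Arlen = 74 mi.

74 mi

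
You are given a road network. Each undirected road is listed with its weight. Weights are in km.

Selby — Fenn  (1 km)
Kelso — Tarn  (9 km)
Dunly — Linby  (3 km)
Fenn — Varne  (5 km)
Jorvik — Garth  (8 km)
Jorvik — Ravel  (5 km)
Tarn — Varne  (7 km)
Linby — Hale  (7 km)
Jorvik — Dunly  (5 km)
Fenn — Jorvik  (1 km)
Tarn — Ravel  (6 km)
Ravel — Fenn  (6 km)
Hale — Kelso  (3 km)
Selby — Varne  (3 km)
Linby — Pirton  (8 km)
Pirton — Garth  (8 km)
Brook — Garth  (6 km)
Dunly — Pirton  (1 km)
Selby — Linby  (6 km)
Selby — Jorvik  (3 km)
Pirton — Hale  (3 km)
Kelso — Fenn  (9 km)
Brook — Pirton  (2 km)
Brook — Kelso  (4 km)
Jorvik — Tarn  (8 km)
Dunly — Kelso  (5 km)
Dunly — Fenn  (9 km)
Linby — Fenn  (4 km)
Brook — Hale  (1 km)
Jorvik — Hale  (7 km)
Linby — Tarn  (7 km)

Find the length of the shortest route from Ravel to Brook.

Enumerating some paths:
Ravel - Jorvik - Dunly - Pirton - Hale - Brook: 5+5+1+3+1 = 15
Ravel - Fenn - Jorvik - Hale - Brook: 6+1+7+1 = 15
Ravel - Fenn - Jorvik - Dunly - Pirton - Brook: 6+1+5+1+2 = 15
Ravel - Jorvik - Dunly - Pirton - Brook: 5+5+1+2 = 13
Cheapest is Ravel - Jorvik - Dunly - Pirton - Brook at 13 km.

13 km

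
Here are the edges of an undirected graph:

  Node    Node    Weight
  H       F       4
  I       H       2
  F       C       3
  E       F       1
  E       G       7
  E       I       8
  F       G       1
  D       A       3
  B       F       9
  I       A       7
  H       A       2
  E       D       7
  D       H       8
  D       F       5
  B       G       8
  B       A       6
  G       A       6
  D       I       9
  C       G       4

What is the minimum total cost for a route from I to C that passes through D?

15

Best I to D: I–H–A–D costing 7
Shortest D→C: D–F–C = 8
Total via D: 7 + 8 = 15.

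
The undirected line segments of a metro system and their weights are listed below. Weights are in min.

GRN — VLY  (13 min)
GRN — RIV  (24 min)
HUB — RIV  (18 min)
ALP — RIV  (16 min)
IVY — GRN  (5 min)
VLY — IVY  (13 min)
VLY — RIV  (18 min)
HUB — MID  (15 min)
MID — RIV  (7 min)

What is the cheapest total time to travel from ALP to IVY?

45 min

Settle nodes by increasing distance from ALP:
ALP: 0
RIV: 16  (via ALP)
MID: 23  (via RIV)
VLY: 34  (via RIV)
HUB: 34  (via RIV)
GRN: 40  (via RIV)
IVY: 45  (via GRN)
Shortest route: ALP–RIV–GRN–IVY = 45 min.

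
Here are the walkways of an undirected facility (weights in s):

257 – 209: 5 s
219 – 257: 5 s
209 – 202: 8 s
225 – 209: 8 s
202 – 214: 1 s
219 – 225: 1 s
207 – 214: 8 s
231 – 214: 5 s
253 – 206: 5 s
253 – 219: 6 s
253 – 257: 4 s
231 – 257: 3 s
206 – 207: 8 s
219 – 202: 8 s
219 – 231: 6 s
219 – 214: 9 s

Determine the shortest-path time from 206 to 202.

17 s

Enumerating some paths:
206 - 253 - 257 - 231 - 214 - 202: 5+4+3+5+1 = 18
206 - 253 - 219 - 202: 5+6+8 = 19
206 - 207 - 214 - 202: 8+8+1 = 17
206 - 253 - 219 - 214 - 202: 5+6+9+1 = 21
The minimum is 17 s via 206 - 207 - 214 - 202.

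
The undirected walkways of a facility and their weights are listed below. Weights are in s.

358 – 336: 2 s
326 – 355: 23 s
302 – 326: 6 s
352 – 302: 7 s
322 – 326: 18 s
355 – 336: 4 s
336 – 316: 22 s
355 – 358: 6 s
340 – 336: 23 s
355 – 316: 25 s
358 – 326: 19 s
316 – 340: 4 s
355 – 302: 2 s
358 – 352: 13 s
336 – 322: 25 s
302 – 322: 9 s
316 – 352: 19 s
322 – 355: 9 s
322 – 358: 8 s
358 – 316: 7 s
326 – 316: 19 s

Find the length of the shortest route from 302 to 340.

Settle nodes by increasing distance from 302:
302: 0
355: 2  (via 302)
336: 6  (via 355)
326: 6  (via 302)
352: 7  (via 302)
358: 8  (via 355)
322: 9  (via 302)
316: 15  (via 358)
340: 19  (via 316)
Shortest route: 302 → 355 → 358 → 316 → 340 = 19 s.

19 s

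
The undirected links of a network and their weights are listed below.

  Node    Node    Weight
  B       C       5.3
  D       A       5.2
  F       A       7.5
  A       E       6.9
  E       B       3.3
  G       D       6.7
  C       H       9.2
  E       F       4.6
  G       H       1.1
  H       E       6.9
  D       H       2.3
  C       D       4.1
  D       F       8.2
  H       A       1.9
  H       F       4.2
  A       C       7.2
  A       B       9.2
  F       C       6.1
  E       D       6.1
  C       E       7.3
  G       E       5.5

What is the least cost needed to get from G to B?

Candidate routes:
G - E - B: 5.5+3.3 = 8.8
G - H - A - B: 1.1+1.9+9.2 = 12.2
G - H - E - B: 1.1+6.9+3.3 = 11.3
Cheapest is G - E - B at 8.8.

8.8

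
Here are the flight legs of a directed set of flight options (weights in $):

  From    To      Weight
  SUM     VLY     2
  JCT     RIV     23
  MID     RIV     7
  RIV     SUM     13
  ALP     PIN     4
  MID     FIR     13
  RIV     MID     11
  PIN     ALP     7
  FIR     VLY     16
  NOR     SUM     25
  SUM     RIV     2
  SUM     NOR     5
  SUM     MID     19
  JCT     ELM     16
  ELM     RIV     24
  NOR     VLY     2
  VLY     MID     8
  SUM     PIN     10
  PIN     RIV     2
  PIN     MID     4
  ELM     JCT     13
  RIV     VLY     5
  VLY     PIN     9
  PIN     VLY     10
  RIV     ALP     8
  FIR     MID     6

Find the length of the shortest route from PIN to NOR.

Enumerating some paths:
PIN - RIV - SUM - NOR: 2+13+5 = 20
PIN - MID - RIV - SUM - NOR: 4+7+13+5 = 29
Cheapest is PIN - RIV - SUM - NOR at $20.

$20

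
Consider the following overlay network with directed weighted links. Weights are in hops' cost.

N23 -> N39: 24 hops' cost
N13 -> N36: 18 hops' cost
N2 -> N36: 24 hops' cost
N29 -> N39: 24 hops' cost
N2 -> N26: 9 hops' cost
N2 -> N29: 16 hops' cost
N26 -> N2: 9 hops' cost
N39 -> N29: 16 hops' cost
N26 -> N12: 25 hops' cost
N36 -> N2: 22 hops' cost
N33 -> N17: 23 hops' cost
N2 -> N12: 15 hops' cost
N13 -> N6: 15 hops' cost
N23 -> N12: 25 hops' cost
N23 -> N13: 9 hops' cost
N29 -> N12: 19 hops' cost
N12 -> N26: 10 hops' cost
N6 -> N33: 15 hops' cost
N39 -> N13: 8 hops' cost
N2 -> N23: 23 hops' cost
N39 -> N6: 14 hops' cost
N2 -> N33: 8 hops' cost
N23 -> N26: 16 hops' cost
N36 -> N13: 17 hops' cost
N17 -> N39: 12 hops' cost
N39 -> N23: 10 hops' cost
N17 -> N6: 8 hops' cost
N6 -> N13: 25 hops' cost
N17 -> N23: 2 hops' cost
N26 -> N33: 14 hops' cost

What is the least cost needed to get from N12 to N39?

59 hops' cost

Settle nodes by increasing distance from N12:
N12: 0
N26: 10  (via N12)
N2: 19  (via N26)
N33: 24  (via N26)
N29: 35  (via N2)
N23: 42  (via N2)
N36: 43  (via N2)
N17: 47  (via N33)
N13: 51  (via N23)
N6: 55  (via N17)
N39: 59  (via N29)
Shortest route: N12 → N26 → N2 → N29 → N39 = 59 hops' cost.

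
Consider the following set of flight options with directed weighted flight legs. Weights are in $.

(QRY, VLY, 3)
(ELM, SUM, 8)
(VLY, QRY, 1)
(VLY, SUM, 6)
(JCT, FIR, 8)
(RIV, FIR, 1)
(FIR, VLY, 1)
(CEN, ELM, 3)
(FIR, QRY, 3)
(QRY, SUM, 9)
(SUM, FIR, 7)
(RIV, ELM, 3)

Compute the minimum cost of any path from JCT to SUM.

Settle nodes by increasing distance from JCT:
JCT: 0
FIR: 8  (via JCT)
VLY: 9  (via FIR)
QRY: 10  (via VLY)
SUM: 15  (via VLY)
Shortest route: JCT → FIR → VLY → SUM = $15.

$15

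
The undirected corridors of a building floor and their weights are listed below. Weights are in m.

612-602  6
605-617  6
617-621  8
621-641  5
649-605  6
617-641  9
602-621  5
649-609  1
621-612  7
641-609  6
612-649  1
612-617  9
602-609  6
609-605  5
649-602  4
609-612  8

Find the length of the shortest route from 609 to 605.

5 m

Candidate routes:
609 → 605: 5 = 5
609 → 649 → 605: 1+6 = 7
The minimum is 5 m via 609 → 605.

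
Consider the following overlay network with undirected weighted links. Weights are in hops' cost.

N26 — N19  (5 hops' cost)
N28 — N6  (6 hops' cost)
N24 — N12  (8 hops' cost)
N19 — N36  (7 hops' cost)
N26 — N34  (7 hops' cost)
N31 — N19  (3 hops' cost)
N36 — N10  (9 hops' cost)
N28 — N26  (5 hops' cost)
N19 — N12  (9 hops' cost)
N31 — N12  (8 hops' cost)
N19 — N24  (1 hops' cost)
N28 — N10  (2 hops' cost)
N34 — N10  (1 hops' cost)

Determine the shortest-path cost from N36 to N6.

Compare a few routes:
N36 → N19 → N26 → N34 → N10 → N28 → N6: 7+5+7+1+2+6 = 28
N36 → N19 → N26 → N28 → N6: 7+5+5+6 = 23
N36 → N10 → N34 → N26 → N28 → N6: 9+1+7+5+6 = 28
N36 → N10 → N28 → N6: 9+2+6 = 17
Cheapest is N36 → N10 → N28 → N6 at 17 hops' cost.

17 hops' cost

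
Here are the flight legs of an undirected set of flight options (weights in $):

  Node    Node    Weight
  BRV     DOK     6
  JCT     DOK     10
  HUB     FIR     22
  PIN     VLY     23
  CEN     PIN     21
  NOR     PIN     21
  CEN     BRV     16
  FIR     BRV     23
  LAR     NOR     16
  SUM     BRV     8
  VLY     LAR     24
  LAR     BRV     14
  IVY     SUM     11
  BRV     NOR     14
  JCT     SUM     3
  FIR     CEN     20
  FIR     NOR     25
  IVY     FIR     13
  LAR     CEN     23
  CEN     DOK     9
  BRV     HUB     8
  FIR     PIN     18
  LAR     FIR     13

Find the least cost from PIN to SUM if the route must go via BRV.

Best PIN to BRV: PIN–NOR–BRV costing 35
Best BRV to SUM: BRV–SUM costing 8
Total via BRV: 35 + 8 = $43.

$43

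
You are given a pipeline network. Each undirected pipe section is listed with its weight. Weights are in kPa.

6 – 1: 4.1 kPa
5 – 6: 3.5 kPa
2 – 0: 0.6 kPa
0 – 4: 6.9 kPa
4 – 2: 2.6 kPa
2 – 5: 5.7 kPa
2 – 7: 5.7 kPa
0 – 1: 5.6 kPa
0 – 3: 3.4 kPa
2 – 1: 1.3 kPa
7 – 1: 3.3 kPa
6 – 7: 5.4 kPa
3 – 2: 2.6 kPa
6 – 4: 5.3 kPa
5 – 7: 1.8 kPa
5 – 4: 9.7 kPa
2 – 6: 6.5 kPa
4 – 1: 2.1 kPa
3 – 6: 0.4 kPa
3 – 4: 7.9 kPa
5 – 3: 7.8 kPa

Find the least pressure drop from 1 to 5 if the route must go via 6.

7.6 kPa

Best 1 to 6: 1 → 6 costing 4.1
Best 6 to 5: 6 → 5 costing 3.5
Total via 6: 4.1 + 3.5 = 7.6 kPa.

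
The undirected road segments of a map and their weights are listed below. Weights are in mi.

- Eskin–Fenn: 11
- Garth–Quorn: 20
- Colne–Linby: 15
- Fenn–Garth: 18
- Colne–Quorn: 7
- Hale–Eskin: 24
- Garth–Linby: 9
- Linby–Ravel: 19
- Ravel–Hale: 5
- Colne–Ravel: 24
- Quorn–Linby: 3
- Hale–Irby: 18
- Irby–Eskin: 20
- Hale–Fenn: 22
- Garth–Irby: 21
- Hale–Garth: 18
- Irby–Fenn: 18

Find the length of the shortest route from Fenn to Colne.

Candidate routes:
Fenn → Garth → Quorn → Colne: 18+20+7 = 45
Fenn → Garth → Linby → Quorn → Colne: 18+9+3+7 = 37
Fenn → Garth → Linby → Colne: 18+9+15 = 42
The minimum is 37 mi via Fenn → Garth → Linby → Quorn → Colne.

37 mi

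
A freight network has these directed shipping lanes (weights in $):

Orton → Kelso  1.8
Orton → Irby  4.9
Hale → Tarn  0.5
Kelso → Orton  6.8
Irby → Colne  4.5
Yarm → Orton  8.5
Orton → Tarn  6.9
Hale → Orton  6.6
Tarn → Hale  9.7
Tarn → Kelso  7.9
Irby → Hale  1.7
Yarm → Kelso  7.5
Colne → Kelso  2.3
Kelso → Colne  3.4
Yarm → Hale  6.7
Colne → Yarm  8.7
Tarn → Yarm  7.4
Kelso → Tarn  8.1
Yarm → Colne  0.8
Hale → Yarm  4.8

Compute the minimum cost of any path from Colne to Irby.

Enumerating some paths:
Colne → Yarm → Hale → Orton → Irby: 8.7+6.7+6.6+4.9 = 26.9
Colne → Kelso → Orton → Irby: 2.3+6.8+4.9 = 14
Colne → Yarm → Orton → Irby: 8.7+8.5+4.9 = 22.1
Cheapest is Colne → Kelso → Orton → Irby at $14.

$14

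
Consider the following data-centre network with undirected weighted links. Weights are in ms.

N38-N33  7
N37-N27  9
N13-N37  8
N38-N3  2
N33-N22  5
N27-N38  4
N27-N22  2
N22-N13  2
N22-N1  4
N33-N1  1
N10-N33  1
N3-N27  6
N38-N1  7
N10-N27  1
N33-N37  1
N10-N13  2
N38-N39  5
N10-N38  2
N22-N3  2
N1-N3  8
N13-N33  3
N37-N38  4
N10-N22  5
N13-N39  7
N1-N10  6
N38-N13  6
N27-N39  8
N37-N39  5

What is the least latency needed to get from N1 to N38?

Compare a few routes:
N1–N33–N10–N38: 1+1+2 = 4
N1–N33–N37–N38: 1+1+4 = 6
N1–N38: 7 = 7
Cheapest is N1–N33–N10–N38 at 4 ms.

4 ms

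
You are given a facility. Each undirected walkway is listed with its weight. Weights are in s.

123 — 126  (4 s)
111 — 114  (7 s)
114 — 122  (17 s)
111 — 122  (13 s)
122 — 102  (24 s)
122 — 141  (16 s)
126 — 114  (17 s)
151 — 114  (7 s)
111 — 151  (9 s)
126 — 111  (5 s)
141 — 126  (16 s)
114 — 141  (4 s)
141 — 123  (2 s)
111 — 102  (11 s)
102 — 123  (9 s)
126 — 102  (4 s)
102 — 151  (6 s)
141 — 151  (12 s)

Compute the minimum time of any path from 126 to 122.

18 s

Running Dijkstra from 126:
126: 0
123: 4  (via 126)
102: 4  (via 126)
111: 5  (via 126)
141: 6  (via 123)
114: 10  (via 141)
151: 10  (via 102)
122: 18  (via 111)
Shortest route: 126 → 111 → 122 = 18 s.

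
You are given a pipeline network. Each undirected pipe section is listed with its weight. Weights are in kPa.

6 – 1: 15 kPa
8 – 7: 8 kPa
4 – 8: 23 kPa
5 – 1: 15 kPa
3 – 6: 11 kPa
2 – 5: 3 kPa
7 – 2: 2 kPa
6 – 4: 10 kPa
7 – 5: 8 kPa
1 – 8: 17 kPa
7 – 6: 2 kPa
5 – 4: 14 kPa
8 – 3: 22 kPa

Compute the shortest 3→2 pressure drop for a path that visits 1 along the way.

44 kPa

Best 3 to 1: 3 → 6 → 1 costing 26
Shortest 1→2: 1 → 5 → 2 = 18
Total via 1: 26 + 18 = 44 kPa.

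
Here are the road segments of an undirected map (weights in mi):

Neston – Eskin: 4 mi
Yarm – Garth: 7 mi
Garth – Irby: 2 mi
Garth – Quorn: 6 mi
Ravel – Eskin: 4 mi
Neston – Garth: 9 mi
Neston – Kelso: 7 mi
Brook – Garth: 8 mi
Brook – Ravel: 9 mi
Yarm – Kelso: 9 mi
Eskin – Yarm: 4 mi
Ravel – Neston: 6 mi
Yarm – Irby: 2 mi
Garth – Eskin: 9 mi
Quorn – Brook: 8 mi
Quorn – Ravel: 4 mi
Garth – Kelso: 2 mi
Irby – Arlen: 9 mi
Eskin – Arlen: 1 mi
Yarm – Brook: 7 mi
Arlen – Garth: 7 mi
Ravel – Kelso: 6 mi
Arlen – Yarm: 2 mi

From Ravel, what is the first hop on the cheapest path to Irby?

Eskin

Candidate routes:
Ravel - Kelso - Garth - Irby: 6+2+2 = 10
Ravel - Eskin - Arlen - Yarm - Irby: 4+1+2+2 = 9
The minimum is 9 mi via Ravel - Eskin - Arlen - Yarm - Irby.
So from Ravel the first move is to Eskin.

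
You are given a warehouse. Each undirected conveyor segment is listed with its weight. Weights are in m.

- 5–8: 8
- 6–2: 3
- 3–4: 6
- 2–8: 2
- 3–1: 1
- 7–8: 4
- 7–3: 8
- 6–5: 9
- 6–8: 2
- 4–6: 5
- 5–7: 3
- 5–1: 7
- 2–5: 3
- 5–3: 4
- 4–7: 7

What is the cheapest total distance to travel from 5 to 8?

5 m

Compare a few routes:
5–7–8: 3+4 = 7
5–2–6–8: 3+3+2 = 8
5–8: 8 = 8
5–2–8: 3+2 = 5
The minimum is 5 m via 5–2–8.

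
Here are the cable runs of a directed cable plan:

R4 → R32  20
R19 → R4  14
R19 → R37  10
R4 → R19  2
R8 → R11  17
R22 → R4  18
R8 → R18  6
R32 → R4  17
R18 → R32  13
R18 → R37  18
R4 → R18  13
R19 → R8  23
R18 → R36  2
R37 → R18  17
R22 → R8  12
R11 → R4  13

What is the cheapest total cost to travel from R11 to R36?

28

Running Dijkstra from R11:
R11: 0
R4: 13  (via R11)
R19: 15  (via R4)
R37: 25  (via R19)
R18: 26  (via R4)
R36: 28  (via R18)
Shortest route: R11–R4–R18–R36 = 28.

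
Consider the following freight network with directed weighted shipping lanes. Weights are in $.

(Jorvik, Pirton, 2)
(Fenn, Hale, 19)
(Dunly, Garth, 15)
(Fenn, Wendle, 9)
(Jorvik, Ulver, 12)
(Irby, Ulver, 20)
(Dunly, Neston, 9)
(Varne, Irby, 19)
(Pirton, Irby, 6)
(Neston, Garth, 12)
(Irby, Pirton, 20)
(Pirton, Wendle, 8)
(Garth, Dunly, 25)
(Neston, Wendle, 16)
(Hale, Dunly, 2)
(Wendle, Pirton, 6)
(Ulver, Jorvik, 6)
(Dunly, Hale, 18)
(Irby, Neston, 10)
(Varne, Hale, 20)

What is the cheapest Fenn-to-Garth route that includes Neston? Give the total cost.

$42

Best Fenn to Neston: Fenn → Hale → Dunly → Neston costing 30
Best Neston to Garth: Neston → Garth costing 12
Total via Neston: 30 + 12 = $42.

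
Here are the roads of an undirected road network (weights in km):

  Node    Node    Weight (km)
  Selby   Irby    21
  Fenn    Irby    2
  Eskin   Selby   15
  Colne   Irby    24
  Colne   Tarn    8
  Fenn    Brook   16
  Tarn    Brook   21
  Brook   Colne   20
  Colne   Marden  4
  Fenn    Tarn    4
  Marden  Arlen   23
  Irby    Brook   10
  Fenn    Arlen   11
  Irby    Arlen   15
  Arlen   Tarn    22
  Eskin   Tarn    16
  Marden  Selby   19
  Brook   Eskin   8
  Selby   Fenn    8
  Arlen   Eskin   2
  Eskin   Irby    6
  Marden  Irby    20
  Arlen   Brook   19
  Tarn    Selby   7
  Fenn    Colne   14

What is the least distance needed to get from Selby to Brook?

Running Dijkstra from Selby:
Selby: 0
Tarn: 7  (via Selby)
Fenn: 8  (via Selby)
Irby: 10  (via Fenn)
Eskin: 15  (via Selby)
Colne: 15  (via Tarn)
Arlen: 17  (via Eskin)
Marden: 19  (via Selby)
Brook: 20  (via Irby)
Shortest route: Selby–Fenn–Irby–Brook = 20 km.

20 km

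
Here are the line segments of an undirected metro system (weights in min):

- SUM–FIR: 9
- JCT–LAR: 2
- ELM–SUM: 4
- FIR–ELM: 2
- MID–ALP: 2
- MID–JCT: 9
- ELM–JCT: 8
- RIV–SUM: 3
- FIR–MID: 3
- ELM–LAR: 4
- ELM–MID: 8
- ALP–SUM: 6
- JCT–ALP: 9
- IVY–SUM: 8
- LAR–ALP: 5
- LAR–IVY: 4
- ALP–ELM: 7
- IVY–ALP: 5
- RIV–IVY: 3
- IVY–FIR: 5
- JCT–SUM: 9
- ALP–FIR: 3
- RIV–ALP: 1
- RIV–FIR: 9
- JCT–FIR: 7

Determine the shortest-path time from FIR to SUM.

Running Dijkstra from FIR:
FIR: 0
ELM: 2  (via FIR)
MID: 3  (via FIR)
ALP: 3  (via FIR)
RIV: 4  (via ALP)
IVY: 5  (via FIR)
SUM: 6  (via ELM)
Shortest route: FIR–ELM–SUM = 6 min.

6 min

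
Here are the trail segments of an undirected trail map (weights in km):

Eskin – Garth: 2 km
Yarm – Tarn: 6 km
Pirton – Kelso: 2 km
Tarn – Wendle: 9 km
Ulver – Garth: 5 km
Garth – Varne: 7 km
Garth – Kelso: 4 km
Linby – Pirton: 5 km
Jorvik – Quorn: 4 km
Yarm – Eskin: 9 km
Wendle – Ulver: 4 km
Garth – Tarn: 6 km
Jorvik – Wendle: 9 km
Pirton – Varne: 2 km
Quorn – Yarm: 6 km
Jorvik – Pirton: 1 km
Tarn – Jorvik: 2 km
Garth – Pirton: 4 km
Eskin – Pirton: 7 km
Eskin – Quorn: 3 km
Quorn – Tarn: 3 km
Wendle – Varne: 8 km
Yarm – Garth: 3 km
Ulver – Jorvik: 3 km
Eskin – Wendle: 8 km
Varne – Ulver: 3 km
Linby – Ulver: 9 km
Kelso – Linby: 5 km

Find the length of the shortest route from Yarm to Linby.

Enumerating some paths:
Yarm → Garth → Pirton → Kelso → Linby: 3+4+2+5 = 14
Yarm → Garth → Kelso → Linby: 3+4+5 = 12
Yarm → Garth → Kelso → Pirton → Linby: 3+4+2+5 = 14
The minimum is 12 km via Yarm → Garth → Kelso → Linby.

12 km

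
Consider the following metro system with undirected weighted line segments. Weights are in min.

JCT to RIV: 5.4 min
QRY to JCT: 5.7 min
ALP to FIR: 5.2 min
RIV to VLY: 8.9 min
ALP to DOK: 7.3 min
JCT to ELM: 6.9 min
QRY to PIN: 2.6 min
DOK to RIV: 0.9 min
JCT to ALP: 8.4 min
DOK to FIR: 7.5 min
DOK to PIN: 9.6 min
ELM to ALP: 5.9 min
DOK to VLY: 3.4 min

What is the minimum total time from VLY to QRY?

Shortest distances from VLY:
VLY: 0
DOK: 3.4  (via VLY)
RIV: 4.3  (via DOK)
JCT: 9.7  (via RIV)
ALP: 10.7  (via DOK)
FIR: 10.9  (via DOK)
PIN: 13  (via DOK)
QRY: 15.4  (via JCT)
Shortest route: VLY → DOK → RIV → JCT → QRY = 15.4 min.

15.4 min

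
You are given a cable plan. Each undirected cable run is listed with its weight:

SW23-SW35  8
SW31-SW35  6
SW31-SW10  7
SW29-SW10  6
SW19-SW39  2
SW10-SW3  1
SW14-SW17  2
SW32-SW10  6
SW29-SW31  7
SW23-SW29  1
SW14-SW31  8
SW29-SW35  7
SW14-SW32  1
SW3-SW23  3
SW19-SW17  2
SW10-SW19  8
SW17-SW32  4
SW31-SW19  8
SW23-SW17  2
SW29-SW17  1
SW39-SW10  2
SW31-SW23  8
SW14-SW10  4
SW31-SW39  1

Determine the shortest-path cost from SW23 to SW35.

8

Candidate routes:
SW23–SW35: 8 = 8
SW23–SW17–SW29–SW35: 2+1+7 = 10
SW23–SW3–SW10–SW39–SW31–SW35: 3+1+2+1+6 = 13
Cheapest is SW23–SW35 at 8.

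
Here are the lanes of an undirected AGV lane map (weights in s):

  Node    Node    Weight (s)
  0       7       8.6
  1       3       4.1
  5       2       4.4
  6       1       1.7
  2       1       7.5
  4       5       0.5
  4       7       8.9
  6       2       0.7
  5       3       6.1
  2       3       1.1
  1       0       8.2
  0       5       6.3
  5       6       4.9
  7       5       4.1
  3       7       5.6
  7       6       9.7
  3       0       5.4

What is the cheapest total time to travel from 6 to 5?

Running Dijkstra from 6:
6: 0
2: 0.7  (via 6)
1: 1.7  (via 6)
3: 1.8  (via 2)
5: 4.9  (via 6)
Shortest route: 6–5 = 4.9 s.

4.9 s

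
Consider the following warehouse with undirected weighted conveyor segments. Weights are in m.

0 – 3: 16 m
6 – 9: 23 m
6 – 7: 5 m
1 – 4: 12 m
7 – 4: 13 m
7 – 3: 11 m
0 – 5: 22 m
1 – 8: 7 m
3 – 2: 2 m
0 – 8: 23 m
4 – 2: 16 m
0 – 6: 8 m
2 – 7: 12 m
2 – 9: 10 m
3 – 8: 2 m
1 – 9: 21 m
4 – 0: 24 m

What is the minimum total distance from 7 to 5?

Candidate routes:
7 → 3 → 0 → 5: 11+16+22 = 49
7 → 6 → 0 → 5: 5+8+22 = 35
The minimum is 35 m via 7 → 6 → 0 → 5.

35 m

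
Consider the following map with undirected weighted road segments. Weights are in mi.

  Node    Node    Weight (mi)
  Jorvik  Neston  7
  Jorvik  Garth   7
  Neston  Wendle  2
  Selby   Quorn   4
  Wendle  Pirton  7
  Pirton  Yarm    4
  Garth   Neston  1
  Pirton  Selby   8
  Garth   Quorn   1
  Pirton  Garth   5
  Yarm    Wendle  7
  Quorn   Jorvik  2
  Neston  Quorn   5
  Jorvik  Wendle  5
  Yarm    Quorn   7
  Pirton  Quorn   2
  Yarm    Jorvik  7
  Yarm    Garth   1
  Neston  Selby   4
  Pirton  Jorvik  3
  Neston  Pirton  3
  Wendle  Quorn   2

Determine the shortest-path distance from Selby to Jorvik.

6 mi

Shortest distances from Selby:
Selby: 0
Neston: 4  (via Selby)
Quorn: 4  (via Selby)
Garth: 5  (via Neston)
Wendle: 6  (via Neston)
Yarm: 6  (via Garth)
Pirton: 6  (via Quorn)
Jorvik: 6  (via Quorn)
Shortest route: Selby–Quorn–Jorvik = 6 mi.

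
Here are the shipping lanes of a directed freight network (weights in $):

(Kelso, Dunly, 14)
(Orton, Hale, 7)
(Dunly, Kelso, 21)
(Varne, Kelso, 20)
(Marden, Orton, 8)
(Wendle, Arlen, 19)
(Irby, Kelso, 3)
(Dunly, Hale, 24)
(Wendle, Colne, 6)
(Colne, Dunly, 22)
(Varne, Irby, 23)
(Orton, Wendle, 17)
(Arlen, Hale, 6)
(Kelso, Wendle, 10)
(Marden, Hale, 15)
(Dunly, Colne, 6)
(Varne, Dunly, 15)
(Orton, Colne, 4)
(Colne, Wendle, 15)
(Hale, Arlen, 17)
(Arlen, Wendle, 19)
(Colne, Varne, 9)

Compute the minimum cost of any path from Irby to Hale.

Settle nodes by increasing distance from Irby:
Irby: 0
Kelso: 3  (via Irby)
Wendle: 13  (via Kelso)
Dunly: 17  (via Kelso)
Colne: 19  (via Wendle)
Varne: 28  (via Colne)
Arlen: 32  (via Wendle)
Hale: 38  (via Arlen)
Shortest route: Irby–Kelso–Wendle–Arlen–Hale = $38.

$38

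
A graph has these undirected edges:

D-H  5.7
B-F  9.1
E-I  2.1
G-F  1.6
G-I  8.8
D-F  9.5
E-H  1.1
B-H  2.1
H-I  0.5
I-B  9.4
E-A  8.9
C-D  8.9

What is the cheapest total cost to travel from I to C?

Settle nodes by increasing distance from I:
I: 0
H: 0.5  (via I)
E: 1.6  (via H)
B: 2.6  (via H)
D: 6.2  (via H)
G: 8.8  (via I)
F: 10.4  (via G)
A: 10.5  (via E)
C: 15.1  (via D)
Shortest route: I → H → D → C = 15.1.

15.1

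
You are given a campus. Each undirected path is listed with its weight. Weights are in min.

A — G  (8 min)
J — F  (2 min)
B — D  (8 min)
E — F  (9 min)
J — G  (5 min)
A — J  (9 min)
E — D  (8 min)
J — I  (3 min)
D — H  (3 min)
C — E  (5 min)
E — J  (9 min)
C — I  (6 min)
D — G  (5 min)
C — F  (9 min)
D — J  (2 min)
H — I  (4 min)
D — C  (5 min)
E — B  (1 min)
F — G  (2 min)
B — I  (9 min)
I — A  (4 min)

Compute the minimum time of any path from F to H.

7 min

Shortest distances from F:
F: 0
G: 2  (via F)
J: 2  (via F)
D: 4  (via J)
I: 5  (via J)
H: 7  (via D)
Shortest route: F–J–D–H = 7 min.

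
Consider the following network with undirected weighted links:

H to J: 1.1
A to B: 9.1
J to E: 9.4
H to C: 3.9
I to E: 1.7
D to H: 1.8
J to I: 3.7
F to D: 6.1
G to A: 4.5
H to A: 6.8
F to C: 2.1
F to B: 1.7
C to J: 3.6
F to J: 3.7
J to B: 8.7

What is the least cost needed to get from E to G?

Shortest distances from E:
E: 0
I: 1.7  (via E)
J: 5.4  (via I)
H: 6.5  (via J)
D: 8.3  (via H)
C: 9  (via J)
F: 9.1  (via J)
B: 10.8  (via F)
A: 13.3  (via H)
G: 17.8  (via A)
Shortest route: E → I → J → H → A → G = 17.8.

17.8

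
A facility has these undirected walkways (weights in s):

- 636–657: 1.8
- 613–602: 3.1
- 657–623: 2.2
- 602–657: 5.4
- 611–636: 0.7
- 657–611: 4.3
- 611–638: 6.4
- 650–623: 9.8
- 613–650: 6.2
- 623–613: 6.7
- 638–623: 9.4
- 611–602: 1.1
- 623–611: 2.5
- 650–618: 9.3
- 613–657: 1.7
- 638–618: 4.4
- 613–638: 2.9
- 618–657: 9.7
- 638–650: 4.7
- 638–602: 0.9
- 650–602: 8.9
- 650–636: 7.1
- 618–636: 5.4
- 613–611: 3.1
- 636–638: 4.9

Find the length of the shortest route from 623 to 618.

Settle nodes by increasing distance from 623:
623: 0
657: 2.2  (via 623)
611: 2.5  (via 623)
636: 3.2  (via 611)
602: 3.6  (via 611)
613: 3.9  (via 657)
638: 4.5  (via 602)
618: 8.6  (via 636)
Shortest route: 623–611–636–618 = 8.6 s.

8.6 s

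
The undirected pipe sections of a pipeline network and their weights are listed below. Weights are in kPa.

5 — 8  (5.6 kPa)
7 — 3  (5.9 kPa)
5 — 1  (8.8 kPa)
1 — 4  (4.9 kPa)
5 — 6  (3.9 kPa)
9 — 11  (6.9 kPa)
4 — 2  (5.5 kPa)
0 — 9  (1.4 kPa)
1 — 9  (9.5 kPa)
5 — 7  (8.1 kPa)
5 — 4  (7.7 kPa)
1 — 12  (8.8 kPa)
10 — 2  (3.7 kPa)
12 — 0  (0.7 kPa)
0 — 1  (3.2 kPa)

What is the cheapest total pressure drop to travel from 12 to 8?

18.3 kPa

Shortest distances from 12:
12: 0
0: 0.7  (via 12)
9: 2.1  (via 0)
1: 3.9  (via 0)
4: 8.8  (via 1)
11: 9  (via 9)
5: 12.7  (via 1)
2: 14.3  (via 4)
6: 16.6  (via 5)
10: 18  (via 2)
8: 18.3  (via 5)
Shortest route: 12–0–1–5–8 = 18.3 kPa.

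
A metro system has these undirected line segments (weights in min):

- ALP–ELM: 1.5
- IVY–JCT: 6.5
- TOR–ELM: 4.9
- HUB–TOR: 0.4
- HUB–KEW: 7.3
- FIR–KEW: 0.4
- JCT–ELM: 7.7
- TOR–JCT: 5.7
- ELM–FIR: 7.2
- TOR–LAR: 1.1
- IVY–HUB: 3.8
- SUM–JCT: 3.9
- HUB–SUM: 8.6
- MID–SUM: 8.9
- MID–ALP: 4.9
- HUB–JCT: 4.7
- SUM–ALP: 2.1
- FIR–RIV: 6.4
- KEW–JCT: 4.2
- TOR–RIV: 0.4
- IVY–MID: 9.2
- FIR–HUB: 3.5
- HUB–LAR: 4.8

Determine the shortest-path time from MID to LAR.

Enumerating some paths:
MID → IVY → HUB → TOR → LAR: 9.2+3.8+0.4+1.1 = 14.5
MID → ALP → ELM → TOR → HUB → LAR: 4.9+1.5+4.9+0.4+4.8 = 16.5
MID → ALP → ELM → TOR → LAR: 4.9+1.5+4.9+1.1 = 12.4
The minimum is 12.4 min via MID → ALP → ELM → TOR → LAR.

12.4 min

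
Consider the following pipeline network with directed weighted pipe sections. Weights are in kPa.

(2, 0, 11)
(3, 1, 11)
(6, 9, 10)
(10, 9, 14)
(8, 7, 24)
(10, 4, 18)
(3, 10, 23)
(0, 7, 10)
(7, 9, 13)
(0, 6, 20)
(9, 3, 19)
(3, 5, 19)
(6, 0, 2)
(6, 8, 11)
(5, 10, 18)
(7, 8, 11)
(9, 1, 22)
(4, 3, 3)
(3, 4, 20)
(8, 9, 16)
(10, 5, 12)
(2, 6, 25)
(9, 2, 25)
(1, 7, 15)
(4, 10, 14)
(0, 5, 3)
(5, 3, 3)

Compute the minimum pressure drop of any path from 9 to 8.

Compare a few routes:
9 - 1 - 7 - 8: 22+15+11 = 48
9 - 3 - 1 - 7 - 8: 19+11+15+11 = 56
The minimum is 48 kPa via 9 - 1 - 7 - 8.

48 kPa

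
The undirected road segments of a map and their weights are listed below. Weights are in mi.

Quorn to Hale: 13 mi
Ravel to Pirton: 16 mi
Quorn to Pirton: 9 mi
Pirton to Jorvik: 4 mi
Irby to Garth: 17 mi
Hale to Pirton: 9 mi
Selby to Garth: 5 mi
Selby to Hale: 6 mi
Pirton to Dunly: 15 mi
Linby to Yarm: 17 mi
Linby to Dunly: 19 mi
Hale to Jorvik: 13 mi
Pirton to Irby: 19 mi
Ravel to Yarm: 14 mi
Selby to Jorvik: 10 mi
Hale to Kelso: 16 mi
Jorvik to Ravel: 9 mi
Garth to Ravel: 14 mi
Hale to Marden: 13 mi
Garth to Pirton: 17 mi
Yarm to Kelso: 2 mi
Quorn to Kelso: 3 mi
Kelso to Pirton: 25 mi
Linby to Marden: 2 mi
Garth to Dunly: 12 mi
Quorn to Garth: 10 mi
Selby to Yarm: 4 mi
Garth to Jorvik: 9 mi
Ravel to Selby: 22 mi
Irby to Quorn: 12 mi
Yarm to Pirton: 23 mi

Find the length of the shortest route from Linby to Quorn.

22 mi

Enumerating some paths:
Linby - Marden - Hale - Quorn: 2+13+13 = 28
Linby - Yarm - Kelso - Quorn: 17+2+3 = 22
The minimum is 22 mi via Linby - Yarm - Kelso - Quorn.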